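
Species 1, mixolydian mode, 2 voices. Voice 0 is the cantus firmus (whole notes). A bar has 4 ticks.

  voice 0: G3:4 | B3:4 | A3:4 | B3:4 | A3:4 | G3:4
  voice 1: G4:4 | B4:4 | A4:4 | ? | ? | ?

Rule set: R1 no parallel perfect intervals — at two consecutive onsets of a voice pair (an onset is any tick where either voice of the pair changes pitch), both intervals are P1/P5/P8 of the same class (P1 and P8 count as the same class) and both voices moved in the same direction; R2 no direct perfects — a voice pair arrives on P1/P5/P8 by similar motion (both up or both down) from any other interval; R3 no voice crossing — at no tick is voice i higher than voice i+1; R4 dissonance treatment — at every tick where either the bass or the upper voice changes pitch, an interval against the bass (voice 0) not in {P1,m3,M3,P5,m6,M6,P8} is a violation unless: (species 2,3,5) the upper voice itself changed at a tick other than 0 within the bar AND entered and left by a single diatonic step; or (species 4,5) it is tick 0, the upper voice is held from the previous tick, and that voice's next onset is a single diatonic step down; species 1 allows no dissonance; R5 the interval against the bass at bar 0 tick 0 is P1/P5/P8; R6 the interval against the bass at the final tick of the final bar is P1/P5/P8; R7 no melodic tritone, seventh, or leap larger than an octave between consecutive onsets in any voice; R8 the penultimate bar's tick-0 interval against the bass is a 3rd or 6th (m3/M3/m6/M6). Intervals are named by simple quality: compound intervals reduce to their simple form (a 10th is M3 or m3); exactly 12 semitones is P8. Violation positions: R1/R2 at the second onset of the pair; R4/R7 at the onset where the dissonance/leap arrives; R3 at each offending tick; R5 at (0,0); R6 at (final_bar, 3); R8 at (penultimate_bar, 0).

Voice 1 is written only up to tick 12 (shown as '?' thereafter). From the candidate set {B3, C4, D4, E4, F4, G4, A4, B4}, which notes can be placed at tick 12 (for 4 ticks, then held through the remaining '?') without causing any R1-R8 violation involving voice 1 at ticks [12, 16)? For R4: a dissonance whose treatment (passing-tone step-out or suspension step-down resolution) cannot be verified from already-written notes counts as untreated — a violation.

B3: violates R7
C4: violates R4
D4: legal
E4: violates R4
F4: violates R4
G4: legal
A4: violates R4
B4: violates R1

{D4, G4}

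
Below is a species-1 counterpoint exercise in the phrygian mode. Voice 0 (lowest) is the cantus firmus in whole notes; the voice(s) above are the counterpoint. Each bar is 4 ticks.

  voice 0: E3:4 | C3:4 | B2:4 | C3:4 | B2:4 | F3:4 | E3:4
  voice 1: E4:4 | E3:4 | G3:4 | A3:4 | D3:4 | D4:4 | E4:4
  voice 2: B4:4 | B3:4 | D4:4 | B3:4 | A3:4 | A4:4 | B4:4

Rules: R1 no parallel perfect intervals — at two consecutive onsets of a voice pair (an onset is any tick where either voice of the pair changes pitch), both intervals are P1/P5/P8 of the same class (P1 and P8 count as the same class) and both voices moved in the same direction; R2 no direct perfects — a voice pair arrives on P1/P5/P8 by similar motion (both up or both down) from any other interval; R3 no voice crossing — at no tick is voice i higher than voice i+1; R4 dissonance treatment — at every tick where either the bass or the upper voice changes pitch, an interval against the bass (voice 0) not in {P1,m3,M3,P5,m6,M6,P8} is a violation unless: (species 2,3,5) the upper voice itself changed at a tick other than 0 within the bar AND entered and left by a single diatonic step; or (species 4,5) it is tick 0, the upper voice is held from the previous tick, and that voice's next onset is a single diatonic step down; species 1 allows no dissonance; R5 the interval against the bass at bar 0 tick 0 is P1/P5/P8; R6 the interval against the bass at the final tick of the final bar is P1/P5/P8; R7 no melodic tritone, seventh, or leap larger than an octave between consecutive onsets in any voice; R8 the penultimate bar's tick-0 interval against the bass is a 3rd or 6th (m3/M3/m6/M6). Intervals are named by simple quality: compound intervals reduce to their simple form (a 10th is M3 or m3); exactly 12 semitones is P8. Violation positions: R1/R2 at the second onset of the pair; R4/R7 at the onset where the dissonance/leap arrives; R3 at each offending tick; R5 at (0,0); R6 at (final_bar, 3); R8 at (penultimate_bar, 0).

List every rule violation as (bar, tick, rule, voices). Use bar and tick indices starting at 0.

bar 0: v0=E3 v1=E4 v2=B4 downbeat P5
bar 1: v0=C3 v1=E3 v2=B3 downbeat M7
bar 2: v0=B2 v1=G3 v2=D4 downbeat m3
bar 3: v0=C3 v1=A3 v2=B3 downbeat M7
bar 4: v0=B2 v1=D3 v2=A3 downbeat m7
bar 5: v0=F3 v1=D4 v2=A4 downbeat M3
bar 6: v0=E3 v1=E4 v2=B4 downbeat P5
  -> R1 @ bar 1 tick 0 v(1, 2): E4/B4 P5 -> E3/B3 P5 similar
  -> R4 @ bar 1 tick 0 v(0, 2): C3/B3 M7 untreated
  -> R1 @ bar 2 tick 0 v(1, 2): E3/B3 P5 -> G3/D4 P5 similar
  -> R4 @ bar 3 tick 0 v(0, 2): C3/B3 M7 untreated
  -> R2 @ bar 4 tick 0 v(1, 2): A3/B3 M2 -> D3/A3 P5 similar
  -> R4 @ bar 4 tick 0 v(0, 2): B2/A3 m7 untreated
  -> R1 @ bar 5 tick 0 v(1, 2): D3/A3 P5 -> D4/A4 P5 similar
  -> R7 @ bar 5 tick 0 v(0,): B2->F3 leap 6st
  -> R1 @ bar 6 tick 0 v(1, 2): D4/A4 P5 -> E4/B4 P5 similar

(1, 0, R1, (1, 2))
(1, 0, R4, (0, 2))
(2, 0, R1, (1, 2))
(3, 0, R4, (0, 2))
(4, 0, R2, (1, 2))
(4, 0, R4, (0, 2))
(5, 0, R1, (1, 2))
(5, 0, R7, (0,))
(6, 0, R1, (1, 2))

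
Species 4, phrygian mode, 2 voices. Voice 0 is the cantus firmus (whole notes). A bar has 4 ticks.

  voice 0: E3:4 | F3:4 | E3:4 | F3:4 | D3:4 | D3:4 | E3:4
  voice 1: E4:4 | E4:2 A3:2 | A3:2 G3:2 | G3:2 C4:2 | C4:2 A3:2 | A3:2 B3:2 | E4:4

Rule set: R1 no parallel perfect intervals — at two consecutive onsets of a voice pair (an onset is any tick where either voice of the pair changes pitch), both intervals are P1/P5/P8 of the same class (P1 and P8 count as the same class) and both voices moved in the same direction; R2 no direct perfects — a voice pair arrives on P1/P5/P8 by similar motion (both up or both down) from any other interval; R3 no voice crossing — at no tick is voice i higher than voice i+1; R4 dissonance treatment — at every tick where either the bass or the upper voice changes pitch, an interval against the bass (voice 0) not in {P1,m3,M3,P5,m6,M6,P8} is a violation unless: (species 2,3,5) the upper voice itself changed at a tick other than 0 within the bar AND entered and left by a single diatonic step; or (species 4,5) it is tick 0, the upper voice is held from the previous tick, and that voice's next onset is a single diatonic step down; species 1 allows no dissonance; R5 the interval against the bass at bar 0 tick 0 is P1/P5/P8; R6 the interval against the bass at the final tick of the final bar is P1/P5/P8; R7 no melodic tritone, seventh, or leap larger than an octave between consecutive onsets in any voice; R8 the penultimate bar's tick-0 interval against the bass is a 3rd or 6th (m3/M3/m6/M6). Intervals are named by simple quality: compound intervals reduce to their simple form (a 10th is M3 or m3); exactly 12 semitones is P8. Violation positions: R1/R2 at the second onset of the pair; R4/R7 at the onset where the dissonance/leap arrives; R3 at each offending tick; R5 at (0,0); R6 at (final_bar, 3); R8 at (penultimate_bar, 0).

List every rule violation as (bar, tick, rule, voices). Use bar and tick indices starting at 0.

bar 0: v0=E3 v1=E4 downbeat P8
bar 1: v0=F3 v1=E4 downbeat M7
bar 2: v0=E3 v1=A3 downbeat P4
bar 3: v0=F3 v1=G3 downbeat M2
bar 4: v0=D3 v1=C4 downbeat m7
bar 5: v0=D3 v1=A3 downbeat P5
bar 6: v0=E3 v1=E4 downbeat P8
  -> R4 @ bar 1 tick 0 v(0, 1): F3/E4 M7 untreated
  -> R4 @ bar 3 tick 0 v(0, 1): F3/G3 M2 untreated
  -> R4 @ bar 4 tick 0 v(0, 1): D3/C4 m7 untreated
  -> R8 @ bar 5 tick 0 v(0, 1): penult P5 not 3rd/6th
  -> R2 @ bar 6 tick 0 v(0, 1): D3/B3 M6 -> E3/E4 P8 similar

(1, 0, R4, (0, 1))
(3, 0, R4, (0, 1))
(4, 0, R4, (0, 1))
(5, 0, R8, (0, 1))
(6, 0, R2, (0, 1))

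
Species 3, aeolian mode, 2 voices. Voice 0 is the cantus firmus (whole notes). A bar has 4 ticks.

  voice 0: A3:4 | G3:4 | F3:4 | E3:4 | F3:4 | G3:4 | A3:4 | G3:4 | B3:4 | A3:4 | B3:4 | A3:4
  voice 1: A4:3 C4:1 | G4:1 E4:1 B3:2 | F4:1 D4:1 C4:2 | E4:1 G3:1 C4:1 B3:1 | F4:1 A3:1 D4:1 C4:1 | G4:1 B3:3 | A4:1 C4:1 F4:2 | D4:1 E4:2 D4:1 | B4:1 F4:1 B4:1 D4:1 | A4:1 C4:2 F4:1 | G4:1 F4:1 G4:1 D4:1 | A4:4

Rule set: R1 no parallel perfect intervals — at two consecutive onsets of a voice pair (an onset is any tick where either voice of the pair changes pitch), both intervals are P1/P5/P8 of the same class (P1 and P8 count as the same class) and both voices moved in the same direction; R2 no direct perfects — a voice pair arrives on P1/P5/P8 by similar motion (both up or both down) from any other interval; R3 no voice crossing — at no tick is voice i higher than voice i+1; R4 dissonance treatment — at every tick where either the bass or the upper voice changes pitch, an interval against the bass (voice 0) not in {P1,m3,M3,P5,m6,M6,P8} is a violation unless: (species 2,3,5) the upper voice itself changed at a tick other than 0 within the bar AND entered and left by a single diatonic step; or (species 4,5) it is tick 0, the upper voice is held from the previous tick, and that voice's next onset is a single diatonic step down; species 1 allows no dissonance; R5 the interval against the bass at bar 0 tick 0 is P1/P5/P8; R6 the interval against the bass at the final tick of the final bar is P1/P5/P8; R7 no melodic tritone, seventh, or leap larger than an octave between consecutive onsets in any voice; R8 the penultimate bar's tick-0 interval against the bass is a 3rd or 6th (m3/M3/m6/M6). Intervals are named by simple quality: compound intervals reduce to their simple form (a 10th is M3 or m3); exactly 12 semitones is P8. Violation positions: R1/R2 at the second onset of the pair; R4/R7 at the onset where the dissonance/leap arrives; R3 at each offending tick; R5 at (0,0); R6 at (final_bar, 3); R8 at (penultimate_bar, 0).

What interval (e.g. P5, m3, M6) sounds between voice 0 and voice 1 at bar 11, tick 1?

P8

voice 0=A3 voice 1=A4 -> P8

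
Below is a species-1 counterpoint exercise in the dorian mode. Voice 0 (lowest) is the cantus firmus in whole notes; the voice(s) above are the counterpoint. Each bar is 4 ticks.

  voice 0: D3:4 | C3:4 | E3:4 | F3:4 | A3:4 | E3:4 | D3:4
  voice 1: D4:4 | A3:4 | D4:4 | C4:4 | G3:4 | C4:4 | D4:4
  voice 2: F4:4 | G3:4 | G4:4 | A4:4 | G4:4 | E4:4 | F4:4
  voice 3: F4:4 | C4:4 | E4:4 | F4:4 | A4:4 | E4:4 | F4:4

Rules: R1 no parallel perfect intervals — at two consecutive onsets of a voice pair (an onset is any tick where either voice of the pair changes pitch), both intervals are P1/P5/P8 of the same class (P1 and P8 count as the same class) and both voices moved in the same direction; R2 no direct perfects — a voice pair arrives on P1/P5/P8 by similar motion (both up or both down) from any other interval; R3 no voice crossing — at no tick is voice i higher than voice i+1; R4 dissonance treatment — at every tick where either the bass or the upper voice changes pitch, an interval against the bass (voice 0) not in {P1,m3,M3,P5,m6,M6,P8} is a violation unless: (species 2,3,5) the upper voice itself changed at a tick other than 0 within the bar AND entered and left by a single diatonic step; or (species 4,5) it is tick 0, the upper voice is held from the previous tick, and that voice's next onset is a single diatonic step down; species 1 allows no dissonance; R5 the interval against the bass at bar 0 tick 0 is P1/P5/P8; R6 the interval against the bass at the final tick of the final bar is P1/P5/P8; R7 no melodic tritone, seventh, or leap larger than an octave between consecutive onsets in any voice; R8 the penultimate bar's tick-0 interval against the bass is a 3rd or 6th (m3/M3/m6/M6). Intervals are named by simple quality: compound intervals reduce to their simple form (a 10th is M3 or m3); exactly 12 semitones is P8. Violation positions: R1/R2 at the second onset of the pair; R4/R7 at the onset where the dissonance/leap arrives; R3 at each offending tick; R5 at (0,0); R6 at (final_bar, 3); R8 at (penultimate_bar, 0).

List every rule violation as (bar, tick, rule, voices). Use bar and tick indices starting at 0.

(0, 0, R5, (0, 2))
(0, 0, R5, (0, 3))
(1, 0, R2, (0, 2))
(1, 0, R2, (0, 3))
(1, 0, R3, (1, 2))
(1, 0, R7, (2,))
(1, 1, R3, (1, 2))
(1, 2, R3, (1, 2))
(1, 3, R3, (1, 2))
(2, 0, R1, (0, 3))
(2, 0, R3, (2, 3))
(2, 0, R4, (0, 1))
(2, 1, R3, (2, 3))
(2, 2, R3, (2, 3))
(2, 3, R3, (2, 3))
(3, 0, R1, (0, 3))
(3, 0, R3, (2, 3))
(3, 1, R3, (2, 3))
(3, 2, R3, (2, 3))
(3, 3, R3, (2, 3))
(4, 0, R1, (0, 3))
(4, 0, R2, (1, 2))
(4, 0, R3, (0, 1))
(4, 0, R4, (0, 1))
(4, 0, R4, (0, 2))
(4, 1, R3, (0, 1))
(4, 2, R3, (0, 1))
(4, 3, R3, (0, 1))
(5, 0, R1, (0, 3))
(5, 0, R2, (0, 2))
(5, 0, R2, (2, 3))
(5, 0, R8, (0, 2))
(5, 0, R8, (0, 3))
(6, 0, R1, (2, 3))
(6, 3, R6, (0, 2))
(6, 3, R6, (0, 3))

bar 0: v0=D3 v1=D4 v2=F4 v3=F4 downbeat m3
bar 1: v0=C3 v1=A3 v2=G3 v3=C4 downbeat P8
bar 2: v0=E3 v1=D4 v2=G4 v3=E4 downbeat P8
bar 3: v0=F3 v1=C4 v2=A4 v3=F4 downbeat P8
bar 4: v0=A3 v1=G3 v2=G4 v3=A4 downbeat P8
bar 5: v0=E3 v1=C4 v2=E4 v3=E4 downbeat P8
bar 6: v0=D3 v1=D4 v2=F4 v3=F4 downbeat m3
  -> R5 @ bar 0 tick 0 v(0, 2): opens on m3
  -> R5 @ bar 0 tick 0 v(0, 3): opens on m3
  -> R2 @ bar 1 tick 0 v(0, 2): D3/F4 m3 -> C3/G3 P5 similar
  -> R2 @ bar 1 tick 0 v(0, 3): D3/F4 m3 -> C3/C4 P8 similar
  -> R3 @ bar 1 tick 0 v(1, 2): A3 above G3
  -> R7 @ bar 1 tick 0 v(2,): F4->G3 leap 10st
  -> R3 @ bar 1 tick 1 v(1, 2): A3 above G3
  -> R3 @ bar 1 tick 2 v(1, 2): A3 above G3
  -> R3 @ bar 1 tick 3 v(1, 2): A3 above G3
  -> R1 @ bar 2 tick 0 v(0, 3): C3/C4 P8 -> E3/E4 P8 similar
  -> R3 @ bar 2 tick 0 v(2, 3): G4 above E4
  -> R4 @ bar 2 tick 0 v(0, 1): E3/D4 m7 untreated
  -> R3 @ bar 2 tick 1 v(2, 3): G4 above E4
  -> R3 @ bar 2 tick 2 v(2, 3): G4 above E4
  -> R3 @ bar 2 tick 3 v(2, 3): G4 above E4
  -> R1 @ bar 3 tick 0 v(0, 3): E3/E4 P8 -> F3/F4 P8 similar
  -> R3 @ bar 3 tick 0 v(2, 3): A4 above F4
  -> R3 @ bar 3 tick 1 v(2, 3): A4 above F4
  -> R3 @ bar 3 tick 2 v(2, 3): A4 above F4
  -> R3 @ bar 3 tick 3 v(2, 3): A4 above F4
  -> R1 @ bar 4 tick 0 v(0, 3): F3/F4 P8 -> A3/A4 P8 similar
  -> R2 @ bar 4 tick 0 v(1, 2): C4/A4 M6 -> G3/G4 P8 similar
  -> R3 @ bar 4 tick 0 v(0, 1): A3 above G3
  -> R4 @ bar 4 tick 0 v(0, 1): A3/G3 M2 untreated
  -> R4 @ bar 4 tick 0 v(0, 2): A3/G4 m7 untreated
  -> R3 @ bar 4 tick 1 v(0, 1): A3 above G3
  -> R3 @ bar 4 tick 2 v(0, 1): A3 above G3
  -> R3 @ bar 4 tick 3 v(0, 1): A3 above G3
  -> R1 @ bar 5 tick 0 v(0, 3): A3/A4 P8 -> E3/E4 P8 similar
  -> R2 @ bar 5 tick 0 v(0, 2): A3/G4 m7 -> E3/E4 P8 similar
  -> R2 @ bar 5 tick 0 v(2, 3): G4/A4 M2 -> E4/E4 P1 similar
  -> R8 @ bar 5 tick 0 v(0, 2): penult P8 not 3rd/6th
  -> R8 @ bar 5 tick 0 v(0, 3): penult P8 not 3rd/6th
  -> R1 @ bar 6 tick 0 v(2, 3): E4/E4 P1 -> F4/F4 P1 similar
  -> R6 @ bar 6 tick 3 v(0, 2): closes on m3
  -> R6 @ bar 6 tick 3 v(0, 3): closes on m3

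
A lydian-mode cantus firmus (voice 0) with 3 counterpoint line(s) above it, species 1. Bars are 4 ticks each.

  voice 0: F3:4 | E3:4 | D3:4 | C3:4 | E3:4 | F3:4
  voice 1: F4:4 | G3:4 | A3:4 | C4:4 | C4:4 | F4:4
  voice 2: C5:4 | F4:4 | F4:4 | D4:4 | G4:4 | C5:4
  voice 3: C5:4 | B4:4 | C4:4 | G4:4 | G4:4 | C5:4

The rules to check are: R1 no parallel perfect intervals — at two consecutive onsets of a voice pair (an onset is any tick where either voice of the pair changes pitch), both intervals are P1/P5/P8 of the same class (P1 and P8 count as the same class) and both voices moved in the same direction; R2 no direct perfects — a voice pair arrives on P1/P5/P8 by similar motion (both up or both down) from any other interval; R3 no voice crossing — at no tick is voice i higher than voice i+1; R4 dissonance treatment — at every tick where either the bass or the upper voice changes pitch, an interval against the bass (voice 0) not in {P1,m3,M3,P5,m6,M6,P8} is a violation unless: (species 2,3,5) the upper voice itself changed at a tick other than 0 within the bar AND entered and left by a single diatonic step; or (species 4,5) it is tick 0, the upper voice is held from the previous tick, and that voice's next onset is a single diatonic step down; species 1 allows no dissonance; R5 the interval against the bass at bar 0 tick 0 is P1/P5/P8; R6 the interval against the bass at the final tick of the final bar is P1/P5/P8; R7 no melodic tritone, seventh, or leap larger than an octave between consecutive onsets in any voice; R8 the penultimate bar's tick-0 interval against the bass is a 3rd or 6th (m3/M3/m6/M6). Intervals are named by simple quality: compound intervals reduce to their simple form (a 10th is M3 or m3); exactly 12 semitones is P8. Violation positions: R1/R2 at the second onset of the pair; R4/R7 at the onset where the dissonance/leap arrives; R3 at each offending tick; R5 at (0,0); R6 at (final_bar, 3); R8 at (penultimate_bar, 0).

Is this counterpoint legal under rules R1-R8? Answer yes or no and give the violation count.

bar 0: v0=F3 v1=F4 v2=C5 v3=C5 (P5)
bar 1: v0=E3 v1=G3 v2=F4 v3=B4 (P5)
bar 2: v0=D3 v1=A3 v2=F4 v3=C4 (m7)
bar 3: v0=C3 v1=C4 v2=D4 v3=G4 (P5)
bar 4: v0=E3 v1=C4 v2=G4 v3=G4 (m3)
bar 5: v0=F3 v1=F4 v2=C5 v3=C5 (P5)
  R1 @ bar1.0: F3/C5 P5 -> E3/B4 P5 similar
  R4 @ bar1.0: E3/F4 m2 untreated
  R7 @ bar1.0: F4->G3 leap 10st
  R3 @ bar2.0: F4 above C4
  R4 @ bar2.0: D3/C4 m7 untreated
  R7 @ bar2.0: B4->C4 leap 11st
  R3 @ bar2.1: F4 above C4
  R3 @ bar2.2: F4 above C4
  R3 @ bar2.3: F4 above C4
  R2 @ bar3.0: A3/C4 m3 -> C4/G4 P5 similar
  R4 @ bar3.0: C3/D4 M2 untreated
  R1 @ bar5.0: C4/G4 P5 -> F4/C5 P5 similar
  R1 @ bar5.0: C4/G4 P5 -> F4/C5 P5 similar
  R1 @ bar5.0: G4/G4 P1 -> C5/C5 P1 similar
  R2 @ bar5.0: E3/C4 m6 -> F3/F4 P8 similar
  R2 @ bar5.0: E3/G4 m3 -> F3/C5 P5 similar
  R2 @ bar5.0: E3/G4 m3 -> F3/C5 P5 similar

No (17 violations)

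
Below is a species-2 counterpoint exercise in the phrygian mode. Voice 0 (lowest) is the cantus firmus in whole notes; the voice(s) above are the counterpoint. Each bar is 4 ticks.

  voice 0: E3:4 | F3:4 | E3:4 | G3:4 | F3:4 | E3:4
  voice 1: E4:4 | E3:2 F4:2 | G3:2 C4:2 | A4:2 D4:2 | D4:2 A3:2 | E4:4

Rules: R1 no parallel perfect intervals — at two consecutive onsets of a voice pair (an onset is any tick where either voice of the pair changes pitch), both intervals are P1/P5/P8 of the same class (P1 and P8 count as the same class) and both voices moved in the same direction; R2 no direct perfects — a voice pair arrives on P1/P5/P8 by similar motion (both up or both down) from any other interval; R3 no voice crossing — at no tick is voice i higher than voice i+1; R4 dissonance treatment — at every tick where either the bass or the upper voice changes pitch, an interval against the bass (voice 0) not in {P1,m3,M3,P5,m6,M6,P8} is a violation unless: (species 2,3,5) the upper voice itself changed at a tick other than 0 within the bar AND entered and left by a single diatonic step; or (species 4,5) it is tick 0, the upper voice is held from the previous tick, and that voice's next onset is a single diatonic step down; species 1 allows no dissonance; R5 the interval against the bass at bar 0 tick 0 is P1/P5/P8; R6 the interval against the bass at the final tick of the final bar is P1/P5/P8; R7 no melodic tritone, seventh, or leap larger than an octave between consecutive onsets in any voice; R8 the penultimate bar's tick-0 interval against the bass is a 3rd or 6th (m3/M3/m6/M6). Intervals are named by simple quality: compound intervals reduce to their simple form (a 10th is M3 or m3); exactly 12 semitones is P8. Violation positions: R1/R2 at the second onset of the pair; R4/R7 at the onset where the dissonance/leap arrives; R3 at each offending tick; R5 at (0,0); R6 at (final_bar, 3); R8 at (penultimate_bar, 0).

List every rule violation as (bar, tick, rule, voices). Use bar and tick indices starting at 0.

(1, 0, R3, (0, 1))
(1, 0, R4, (0, 1))
(1, 1, R3, (0, 1))
(1, 2, R7, (1,))
(2, 0, R7, (1,))
(3, 0, R4, (0, 1))

bar 0: v0=E3 v1=E4 downbeat P8
bar 1: v0=F3 v1=E3 downbeat m2
bar 2: v0=E3 v1=G3 downbeat m3
bar 3: v0=G3 v1=A4 downbeat M2
bar 4: v0=F3 v1=D4 downbeat M6
bar 5: v0=E3 v1=E4 downbeat P8
  -> R3 @ bar 1 tick 0 v(0, 1): F3 above E3
  -> R4 @ bar 1 tick 0 v(0, 1): F3/E3 m2 untreated
  -> R3 @ bar 1 tick 1 v(0, 1): F3 above E3
  -> R7 @ bar 1 tick 2 v(1,): E3->F4 leap 13st
  -> R7 @ bar 2 tick 0 v(1,): F4->G3 leap 10st
  -> R4 @ bar 3 tick 0 v(0, 1): G3/A4 M2 untreated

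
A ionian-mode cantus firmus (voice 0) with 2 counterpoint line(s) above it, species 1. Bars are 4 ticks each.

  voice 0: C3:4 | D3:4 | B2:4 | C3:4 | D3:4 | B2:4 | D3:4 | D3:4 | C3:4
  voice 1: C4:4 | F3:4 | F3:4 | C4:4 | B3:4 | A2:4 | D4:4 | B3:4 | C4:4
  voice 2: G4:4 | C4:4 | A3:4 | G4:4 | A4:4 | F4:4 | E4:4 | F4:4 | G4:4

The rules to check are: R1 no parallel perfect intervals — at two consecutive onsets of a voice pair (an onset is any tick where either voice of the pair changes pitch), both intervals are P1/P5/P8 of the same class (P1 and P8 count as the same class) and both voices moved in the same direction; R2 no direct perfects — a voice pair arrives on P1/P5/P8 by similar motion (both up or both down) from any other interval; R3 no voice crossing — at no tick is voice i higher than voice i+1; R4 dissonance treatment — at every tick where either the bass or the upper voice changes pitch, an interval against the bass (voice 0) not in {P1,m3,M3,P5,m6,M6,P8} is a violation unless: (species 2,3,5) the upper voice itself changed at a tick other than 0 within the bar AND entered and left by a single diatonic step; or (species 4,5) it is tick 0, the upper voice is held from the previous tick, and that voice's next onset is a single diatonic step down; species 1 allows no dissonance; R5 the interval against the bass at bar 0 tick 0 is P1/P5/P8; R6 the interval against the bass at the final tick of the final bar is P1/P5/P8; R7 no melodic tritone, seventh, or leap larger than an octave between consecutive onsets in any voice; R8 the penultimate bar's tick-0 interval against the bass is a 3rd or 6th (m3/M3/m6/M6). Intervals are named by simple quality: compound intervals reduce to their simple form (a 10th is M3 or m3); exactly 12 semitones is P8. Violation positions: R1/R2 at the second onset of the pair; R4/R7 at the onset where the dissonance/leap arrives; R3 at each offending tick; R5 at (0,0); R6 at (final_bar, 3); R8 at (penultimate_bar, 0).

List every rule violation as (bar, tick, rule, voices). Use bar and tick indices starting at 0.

(1, 0, R1, (1, 2))
(1, 0, R4, (0, 2))
(2, 0, R4, (0, 1))
(2, 0, R4, (0, 2))
(3, 0, R2, (0, 1))
(3, 0, R2, (0, 2))
(3, 0, R2, (1, 2))
(3, 0, R7, (2,))
(4, 0, R1, (0, 2))
(5, 0, R3, (0, 1))
(5, 0, R4, (0, 1))
(5, 0, R4, (0, 2))
(5, 0, R7, (1,))
(5, 1, R3, (0, 1))
(5, 2, R3, (0, 1))
(5, 3, R3, (0, 1))
(6, 0, R2, (0, 1))
(6, 0, R4, (0, 2))
(6, 0, R7, (1,))
(8, 0, R2, (1, 2))

bar 0: v0=C3 v1=C4 v2=G4 downbeat P5
bar 1: v0=D3 v1=F3 v2=C4 downbeat m7
bar 2: v0=B2 v1=F3 v2=A3 downbeat m7
bar 3: v0=C3 v1=C4 v2=G4 downbeat P5
bar 4: v0=D3 v1=B3 v2=A4 downbeat P5
bar 5: v0=B2 v1=A2 v2=F4 downbeat TT
bar 6: v0=D3 v1=D4 v2=E4 downbeat M2
bar 7: v0=D3 v1=B3 v2=F4 downbeat m3
bar 8: v0=C3 v1=C4 v2=G4 downbeat P5
  -> R1 @ bar 1 tick 0 v(1, 2): C4/G4 P5 -> F3/C4 P5 similar
  -> R4 @ bar 1 tick 0 v(0, 2): D3/C4 m7 untreated
  -> R4 @ bar 2 tick 0 v(0, 1): B2/F3 TT untreated
  -> R4 @ bar 2 tick 0 v(0, 2): B2/A3 m7 untreated
  -> R2 @ bar 3 tick 0 v(0, 1): B2/F3 TT -> C3/C4 P8 similar
  -> R2 @ bar 3 tick 0 v(0, 2): B2/A3 m7 -> C3/G4 P5 similar
  -> R2 @ bar 3 tick 0 v(1, 2): F3/A3 M3 -> C4/G4 P5 similar
  -> R7 @ bar 3 tick 0 v(2,): A3->G4 leap 10st
  -> R1 @ bar 4 tick 0 v(0, 2): C3/G4 P5 -> D3/A4 P5 similar
  -> R3 @ bar 5 tick 0 v(0, 1): B2 above A2
  -> R4 @ bar 5 tick 0 v(0, 1): B2/A2 M2 untreated
  -> R4 @ bar 5 tick 0 v(0, 2): B2/F4 TT untreated
  -> R7 @ bar 5 tick 0 v(1,): B3->A2 leap 14st
  -> R3 @ bar 5 tick 1 v(0, 1): B2 above A2
  -> R3 @ bar 5 tick 2 v(0, 1): B2 above A2
  -> R3 @ bar 5 tick 3 v(0, 1): B2 above A2
  -> R2 @ bar 6 tick 0 v(0, 1): B2/A2 M2 -> D3/D4 P8 similar
  -> R4 @ bar 6 tick 0 v(0, 2): D3/E4 M2 untreated
  -> R7 @ bar 6 tick 0 v(1,): A2->D4 leap 17st
  -> R2 @ bar 8 tick 0 v(1, 2): B3/F4 TT -> C4/G4 P5 similar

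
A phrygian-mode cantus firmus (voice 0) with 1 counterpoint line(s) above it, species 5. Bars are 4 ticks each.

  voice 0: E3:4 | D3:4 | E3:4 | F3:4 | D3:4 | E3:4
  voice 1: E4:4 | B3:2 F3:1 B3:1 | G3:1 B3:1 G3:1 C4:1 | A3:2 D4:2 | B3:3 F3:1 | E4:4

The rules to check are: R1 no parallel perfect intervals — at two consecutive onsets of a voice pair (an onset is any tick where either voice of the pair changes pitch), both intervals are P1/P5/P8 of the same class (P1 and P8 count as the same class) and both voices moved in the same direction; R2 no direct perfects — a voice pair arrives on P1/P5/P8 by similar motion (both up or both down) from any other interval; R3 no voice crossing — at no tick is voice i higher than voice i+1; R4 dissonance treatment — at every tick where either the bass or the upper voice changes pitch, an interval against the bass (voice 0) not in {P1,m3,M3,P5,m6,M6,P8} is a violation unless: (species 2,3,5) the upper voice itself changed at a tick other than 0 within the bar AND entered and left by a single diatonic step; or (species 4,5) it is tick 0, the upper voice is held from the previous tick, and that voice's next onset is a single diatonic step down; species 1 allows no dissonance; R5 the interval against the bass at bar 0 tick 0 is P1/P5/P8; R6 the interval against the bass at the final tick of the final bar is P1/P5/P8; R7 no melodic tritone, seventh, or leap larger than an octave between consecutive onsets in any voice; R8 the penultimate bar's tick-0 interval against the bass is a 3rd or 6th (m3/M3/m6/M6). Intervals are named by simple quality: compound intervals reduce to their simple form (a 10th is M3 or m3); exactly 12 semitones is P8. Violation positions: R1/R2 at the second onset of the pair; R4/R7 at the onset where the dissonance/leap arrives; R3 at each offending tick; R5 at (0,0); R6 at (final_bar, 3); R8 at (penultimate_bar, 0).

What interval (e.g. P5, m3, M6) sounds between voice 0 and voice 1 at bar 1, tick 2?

m3

voice 0=D3 voice 1=F3 -> m3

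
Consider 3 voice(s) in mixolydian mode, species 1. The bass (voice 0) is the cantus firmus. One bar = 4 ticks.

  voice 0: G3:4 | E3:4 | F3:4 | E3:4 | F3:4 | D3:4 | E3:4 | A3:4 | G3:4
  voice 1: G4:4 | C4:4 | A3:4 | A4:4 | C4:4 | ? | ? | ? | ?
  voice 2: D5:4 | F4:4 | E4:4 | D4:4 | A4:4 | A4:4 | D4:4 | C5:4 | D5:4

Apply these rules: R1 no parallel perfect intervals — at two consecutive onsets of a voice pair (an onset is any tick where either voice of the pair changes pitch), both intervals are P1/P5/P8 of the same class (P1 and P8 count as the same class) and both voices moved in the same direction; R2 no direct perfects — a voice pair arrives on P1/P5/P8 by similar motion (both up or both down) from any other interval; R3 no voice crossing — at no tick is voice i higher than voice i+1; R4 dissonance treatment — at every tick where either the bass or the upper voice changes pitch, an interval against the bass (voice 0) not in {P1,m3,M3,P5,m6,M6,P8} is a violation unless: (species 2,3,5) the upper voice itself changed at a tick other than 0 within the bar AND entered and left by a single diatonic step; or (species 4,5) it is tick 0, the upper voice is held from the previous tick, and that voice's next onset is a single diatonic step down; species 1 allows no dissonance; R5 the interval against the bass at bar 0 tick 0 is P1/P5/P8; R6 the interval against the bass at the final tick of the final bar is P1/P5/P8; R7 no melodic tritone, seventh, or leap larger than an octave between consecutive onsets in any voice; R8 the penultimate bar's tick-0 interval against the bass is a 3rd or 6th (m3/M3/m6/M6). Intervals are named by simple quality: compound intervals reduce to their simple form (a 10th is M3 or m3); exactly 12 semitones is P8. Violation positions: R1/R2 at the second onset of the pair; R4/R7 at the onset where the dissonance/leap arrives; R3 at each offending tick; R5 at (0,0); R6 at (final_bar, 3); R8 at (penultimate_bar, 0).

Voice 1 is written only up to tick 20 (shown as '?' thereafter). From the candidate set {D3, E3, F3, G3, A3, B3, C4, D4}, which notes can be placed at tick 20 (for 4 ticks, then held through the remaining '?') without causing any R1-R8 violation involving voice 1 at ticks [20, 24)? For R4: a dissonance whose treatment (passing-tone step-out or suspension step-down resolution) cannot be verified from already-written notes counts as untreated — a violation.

D3: violates R2,R7
E3: violates R4
F3: legal
G3: violates R4
A3: violates R1
B3: legal
C4: violates R4
D4: legal

{B3, D4, F3}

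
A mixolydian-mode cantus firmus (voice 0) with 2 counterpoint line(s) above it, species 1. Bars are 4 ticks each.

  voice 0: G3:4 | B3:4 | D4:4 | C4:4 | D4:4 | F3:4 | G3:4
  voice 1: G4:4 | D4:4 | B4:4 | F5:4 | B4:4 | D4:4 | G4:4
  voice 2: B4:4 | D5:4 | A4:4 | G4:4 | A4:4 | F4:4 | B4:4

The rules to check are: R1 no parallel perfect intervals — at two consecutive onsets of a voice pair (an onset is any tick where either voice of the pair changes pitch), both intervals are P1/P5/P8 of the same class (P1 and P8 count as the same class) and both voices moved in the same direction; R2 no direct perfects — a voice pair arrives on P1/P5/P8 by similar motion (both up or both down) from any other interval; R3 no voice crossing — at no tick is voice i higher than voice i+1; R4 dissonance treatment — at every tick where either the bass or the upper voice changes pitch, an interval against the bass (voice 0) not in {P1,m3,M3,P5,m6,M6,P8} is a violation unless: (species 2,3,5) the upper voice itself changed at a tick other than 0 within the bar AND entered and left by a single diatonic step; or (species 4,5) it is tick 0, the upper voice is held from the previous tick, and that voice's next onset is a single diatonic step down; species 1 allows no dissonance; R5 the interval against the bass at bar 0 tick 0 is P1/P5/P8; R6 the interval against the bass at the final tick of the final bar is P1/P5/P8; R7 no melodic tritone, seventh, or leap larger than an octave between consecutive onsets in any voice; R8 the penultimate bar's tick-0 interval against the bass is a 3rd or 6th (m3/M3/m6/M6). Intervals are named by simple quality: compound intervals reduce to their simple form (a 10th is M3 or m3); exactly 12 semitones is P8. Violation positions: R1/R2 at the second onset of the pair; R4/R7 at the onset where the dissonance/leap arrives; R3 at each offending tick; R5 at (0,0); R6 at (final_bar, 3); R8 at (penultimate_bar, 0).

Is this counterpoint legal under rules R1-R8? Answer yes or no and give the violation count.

bar 0: v0=G3 v1=G4 v2=B4 (M3)
bar 1: v0=B3 v1=D4 v2=D5 (m3)
bar 2: v0=D4 v1=B4 v2=A4 (P5)
bar 3: v0=C4 v1=F5 v2=G4 (P5)
bar 4: v0=D4 v1=B4 v2=A4 (P5)
bar 5: v0=F3 v1=D4 v2=F4 (P8)
bar 6: v0=G3 v1=G4 v2=B4 (M3)
  R5 @ bar0.0: opens on M3
  R3 @ bar2.0: B4 above A4
  R3 @ bar2.1: B4 above A4
  R3 @ bar2.2: B4 above A4
  R3 @ bar2.3: B4 above A4
  R1 @ bar3.0: D4/A4 P5 -> C4/G4 P5 similar
  R3 @ bar3.0: F5 above G4
  R4 @ bar3.0: C4/F5 P4 untreated
  R7 @ bar3.0: B4->F5 leap 6st
  R3 @ bar3.1: F5 above G4
  R3 @ bar3.2: F5 above G4
  R3 @ bar3.3: F5 above G4
  R1 @ bar4.0: C4/G4 P5 -> D4/A4 P5 similar
  R3 @ bar4.0: B4 above A4
  R7 @ bar4.0: F5->B4 leap 6st
  R3 @ bar4.1: B4 above A4
  R3 @ bar4.2: B4 above A4
  R3 @ bar4.3: B4 above A4
  R2 @ bar5.0: D4/A4 P5 -> F3/F4 P8 similar
  R8 @ bar5.0: penult P8 not 3rd/6th
  R2 @ bar6.0: F3/D4 M6 -> G3/G4 P8 similar
  R7 @ bar6.0: F4->B4 leap 6st
  R6 @ bar6.3: closes on M3

No (23 violations)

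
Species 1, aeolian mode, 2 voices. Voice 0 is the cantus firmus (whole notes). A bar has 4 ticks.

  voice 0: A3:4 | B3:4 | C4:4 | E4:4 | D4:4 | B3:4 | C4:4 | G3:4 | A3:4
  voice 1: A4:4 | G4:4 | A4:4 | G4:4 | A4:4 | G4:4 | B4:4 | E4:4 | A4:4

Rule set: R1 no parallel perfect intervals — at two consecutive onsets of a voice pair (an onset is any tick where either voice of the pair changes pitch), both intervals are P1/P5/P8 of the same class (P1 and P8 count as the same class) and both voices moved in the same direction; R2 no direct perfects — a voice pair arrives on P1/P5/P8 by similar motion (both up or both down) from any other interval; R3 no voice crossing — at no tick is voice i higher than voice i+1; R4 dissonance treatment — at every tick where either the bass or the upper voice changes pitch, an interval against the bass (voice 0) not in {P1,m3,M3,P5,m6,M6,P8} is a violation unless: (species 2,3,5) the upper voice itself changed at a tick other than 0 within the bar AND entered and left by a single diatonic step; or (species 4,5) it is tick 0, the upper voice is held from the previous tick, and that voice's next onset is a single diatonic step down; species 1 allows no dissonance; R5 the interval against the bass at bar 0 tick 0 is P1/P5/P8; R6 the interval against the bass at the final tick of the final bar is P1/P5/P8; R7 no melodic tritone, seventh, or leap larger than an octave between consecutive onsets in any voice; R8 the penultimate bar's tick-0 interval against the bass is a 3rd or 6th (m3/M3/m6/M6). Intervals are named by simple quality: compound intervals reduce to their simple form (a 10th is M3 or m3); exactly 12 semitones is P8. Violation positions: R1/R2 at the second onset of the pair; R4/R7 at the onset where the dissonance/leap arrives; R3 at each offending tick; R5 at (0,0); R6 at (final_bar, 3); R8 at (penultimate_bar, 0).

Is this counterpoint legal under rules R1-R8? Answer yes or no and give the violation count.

bar 0: v0=A3 v1=A4 (P8)
bar 1: v0=B3 v1=G4 (m6)
bar 2: v0=C4 v1=A4 (M6)
bar 3: v0=E4 v1=G4 (m3)
bar 4: v0=D4 v1=A4 (P5)
bar 5: v0=B3 v1=G4 (m6)
bar 6: v0=C4 v1=B4 (M7)
bar 7: v0=G3 v1=E4 (M6)
bar 8: v0=A3 v1=A4 (P8)
  R4 @ bar6.0: C4/B4 M7 untreated
  R2 @ bar8.0: G3/E4 M6 -> A3/A4 P8 similar

No (2 violations)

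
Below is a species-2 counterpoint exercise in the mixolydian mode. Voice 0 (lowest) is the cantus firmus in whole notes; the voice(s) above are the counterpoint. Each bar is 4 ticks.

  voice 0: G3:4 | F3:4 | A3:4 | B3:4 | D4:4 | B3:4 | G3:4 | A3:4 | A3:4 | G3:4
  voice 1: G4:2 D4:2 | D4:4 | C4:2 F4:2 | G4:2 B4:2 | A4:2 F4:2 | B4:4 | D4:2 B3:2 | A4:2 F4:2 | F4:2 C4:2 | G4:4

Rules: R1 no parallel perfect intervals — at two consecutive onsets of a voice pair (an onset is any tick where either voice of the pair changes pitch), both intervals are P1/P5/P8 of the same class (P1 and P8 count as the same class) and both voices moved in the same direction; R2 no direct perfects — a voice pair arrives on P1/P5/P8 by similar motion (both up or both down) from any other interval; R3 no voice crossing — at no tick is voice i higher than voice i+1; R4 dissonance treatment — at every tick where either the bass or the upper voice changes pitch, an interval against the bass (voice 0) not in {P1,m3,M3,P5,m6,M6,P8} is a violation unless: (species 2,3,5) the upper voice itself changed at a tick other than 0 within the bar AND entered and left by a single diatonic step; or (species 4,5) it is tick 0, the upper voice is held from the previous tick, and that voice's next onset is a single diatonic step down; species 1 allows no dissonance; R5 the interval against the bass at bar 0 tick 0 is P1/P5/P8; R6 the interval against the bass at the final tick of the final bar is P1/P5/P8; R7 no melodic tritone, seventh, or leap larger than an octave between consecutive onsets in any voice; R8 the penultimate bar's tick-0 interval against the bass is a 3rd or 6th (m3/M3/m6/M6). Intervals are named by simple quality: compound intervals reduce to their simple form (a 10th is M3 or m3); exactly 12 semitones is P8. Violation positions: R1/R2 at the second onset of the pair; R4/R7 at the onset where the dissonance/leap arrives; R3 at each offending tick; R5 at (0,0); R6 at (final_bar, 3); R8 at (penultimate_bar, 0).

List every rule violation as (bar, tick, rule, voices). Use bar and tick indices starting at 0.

bar 0: v0=G3 v1=G4 downbeat P8
bar 1: v0=F3 v1=D4 downbeat M6
bar 2: v0=A3 v1=C4 downbeat m3
bar 3: v0=B3 v1=G4 downbeat m6
bar 4: v0=D4 v1=A4 downbeat P5
bar 5: v0=B3 v1=B4 downbeat P8
bar 6: v0=G3 v1=D4 downbeat P5
bar 7: v0=A3 v1=A4 downbeat P8
bar 8: v0=A3 v1=F4 downbeat m6
bar 9: v0=G3 v1=G4 downbeat P8
  -> R7 @ bar 5 tick 0 v(1,): F4->B4 leap 6st
  -> R2 @ bar 6 tick 0 v(0, 1): B3/B4 P8 -> G3/D4 P5 similar
  -> R2 @ bar 7 tick 0 v(0, 1): G3/B3 M3 -> A3/A4 P8 similar
  -> R7 @ bar 7 tick 0 v(1,): B3->A4 leap 10st

(5, 0, R7, (1,))
(6, 0, R2, (0, 1))
(7, 0, R2, (0, 1))
(7, 0, R7, (1,))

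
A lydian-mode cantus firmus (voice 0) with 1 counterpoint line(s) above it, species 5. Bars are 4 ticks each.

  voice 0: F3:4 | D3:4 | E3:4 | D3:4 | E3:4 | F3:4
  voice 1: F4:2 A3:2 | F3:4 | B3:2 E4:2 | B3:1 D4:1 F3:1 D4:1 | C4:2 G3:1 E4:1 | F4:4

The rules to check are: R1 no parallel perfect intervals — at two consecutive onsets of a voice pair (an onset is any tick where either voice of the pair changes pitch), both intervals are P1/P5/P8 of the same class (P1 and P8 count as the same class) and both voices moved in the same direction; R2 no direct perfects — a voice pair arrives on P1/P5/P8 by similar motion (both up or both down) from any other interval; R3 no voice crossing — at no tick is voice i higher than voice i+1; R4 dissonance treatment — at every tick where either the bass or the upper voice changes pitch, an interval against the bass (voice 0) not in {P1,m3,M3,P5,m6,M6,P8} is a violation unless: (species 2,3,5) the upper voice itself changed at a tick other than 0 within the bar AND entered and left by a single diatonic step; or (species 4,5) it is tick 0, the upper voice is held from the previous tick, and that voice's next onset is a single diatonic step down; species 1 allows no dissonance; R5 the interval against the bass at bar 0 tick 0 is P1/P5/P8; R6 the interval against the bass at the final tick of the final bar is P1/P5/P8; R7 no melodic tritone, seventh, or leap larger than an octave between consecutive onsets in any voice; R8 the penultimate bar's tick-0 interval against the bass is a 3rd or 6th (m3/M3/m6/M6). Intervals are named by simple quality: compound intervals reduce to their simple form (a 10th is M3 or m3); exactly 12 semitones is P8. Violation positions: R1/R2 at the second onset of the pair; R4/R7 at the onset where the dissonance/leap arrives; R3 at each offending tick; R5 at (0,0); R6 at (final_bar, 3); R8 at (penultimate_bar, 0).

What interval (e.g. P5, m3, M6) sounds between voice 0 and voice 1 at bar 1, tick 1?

m3

voice 0=D3 voice 1=F3 -> m3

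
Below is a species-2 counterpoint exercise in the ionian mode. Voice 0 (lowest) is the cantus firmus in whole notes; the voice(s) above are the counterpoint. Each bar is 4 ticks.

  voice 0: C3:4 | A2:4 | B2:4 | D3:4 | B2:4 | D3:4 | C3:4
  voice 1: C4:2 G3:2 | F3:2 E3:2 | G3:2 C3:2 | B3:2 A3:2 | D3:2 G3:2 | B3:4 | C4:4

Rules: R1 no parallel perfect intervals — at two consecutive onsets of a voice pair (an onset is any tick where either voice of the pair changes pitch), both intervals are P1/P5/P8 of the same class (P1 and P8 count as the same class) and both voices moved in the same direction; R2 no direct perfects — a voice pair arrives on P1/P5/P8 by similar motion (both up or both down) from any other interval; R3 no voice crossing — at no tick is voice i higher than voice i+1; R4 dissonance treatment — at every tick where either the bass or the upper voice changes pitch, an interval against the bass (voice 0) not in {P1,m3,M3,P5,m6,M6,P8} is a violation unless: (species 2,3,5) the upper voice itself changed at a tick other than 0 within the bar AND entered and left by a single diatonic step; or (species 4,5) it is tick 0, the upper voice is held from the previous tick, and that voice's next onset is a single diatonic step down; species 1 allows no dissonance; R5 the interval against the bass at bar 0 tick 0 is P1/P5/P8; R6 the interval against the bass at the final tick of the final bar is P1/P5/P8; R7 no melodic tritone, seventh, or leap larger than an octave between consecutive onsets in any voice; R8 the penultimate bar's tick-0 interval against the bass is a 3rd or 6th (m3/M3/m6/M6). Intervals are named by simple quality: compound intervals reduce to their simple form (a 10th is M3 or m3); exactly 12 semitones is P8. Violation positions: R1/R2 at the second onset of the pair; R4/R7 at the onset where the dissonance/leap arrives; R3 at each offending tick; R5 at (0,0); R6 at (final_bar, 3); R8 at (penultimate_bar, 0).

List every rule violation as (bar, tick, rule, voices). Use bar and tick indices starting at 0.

bar 0: v0=C3 v1=C4 downbeat P8
bar 1: v0=A2 v1=F3 downbeat m6
bar 2: v0=B2 v1=G3 downbeat m6
bar 3: v0=D3 v1=B3 downbeat M6
bar 4: v0=B2 v1=D3 downbeat m3
bar 5: v0=D3 v1=B3 downbeat M6
bar 6: v0=C3 v1=C4 downbeat P8
  -> R4 @ bar 2 tick 2 v(0, 1): B2/C3 m2 untreated
  -> R7 @ bar 3 tick 0 v(1,): C3->B3 leap 11st

(2, 2, R4, (0, 1))
(3, 0, R7, (1,))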